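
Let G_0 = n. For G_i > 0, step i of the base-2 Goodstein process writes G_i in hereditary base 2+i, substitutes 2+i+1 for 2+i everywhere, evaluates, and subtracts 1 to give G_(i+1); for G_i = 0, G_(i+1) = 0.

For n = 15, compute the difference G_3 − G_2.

step 0: 15 = 2^(2 + 1) + 2^2 + 2 + 1; sub 3 for 2: 3^(3 + 1) + 3^3 + 3 + 1; = 112; G_1 = 112−1 = 111
step 1: 111 = 3^(3 + 1) + 3^3 + 3; sub 4 for 3: 4^(4 + 1) + 4^4 + 4; = 1284; G_2 = 1284−1 = 1283
step 2: 1283 = 4^(4 + 1) + 4^4 + 3; sub 5 for 4: 5^(5 + 1) + 5^5 + 3; = 18753; G_3 = 18753−1 = 18752

17469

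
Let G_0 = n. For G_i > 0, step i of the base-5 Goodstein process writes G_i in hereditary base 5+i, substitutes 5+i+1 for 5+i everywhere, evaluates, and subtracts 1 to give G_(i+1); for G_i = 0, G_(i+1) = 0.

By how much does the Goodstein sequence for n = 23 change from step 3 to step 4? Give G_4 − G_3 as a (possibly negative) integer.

3

G_0 = 23. HB_5(23) = 4·5 + 3. Bump = 27. G_1 = 26.
G_1 = 26. HB_6(26) = 4·6 + 2. Bump = 30. G_2 = 29.
G_2 = 29. HB_7(29) = 4·7 + 1. Bump = 33. G_3 = 32.
G_3 = 32. HB_8(32) = 4·8. Bump = 36. G_4 = 35.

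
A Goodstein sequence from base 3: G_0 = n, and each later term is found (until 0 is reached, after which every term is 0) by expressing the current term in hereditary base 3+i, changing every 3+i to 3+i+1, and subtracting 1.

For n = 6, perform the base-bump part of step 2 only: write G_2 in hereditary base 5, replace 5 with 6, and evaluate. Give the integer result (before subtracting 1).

8

[0] 6 ≡ 2·3 (base 3). Lift 4: 8. −1: 7.
[1] 7 ≡ 4 + 3 (base 4). Lift 5: 8. −1: 7.
[2] 7 ≡ 5 + 2 (base 5). Lift 6: 8. −1: 7.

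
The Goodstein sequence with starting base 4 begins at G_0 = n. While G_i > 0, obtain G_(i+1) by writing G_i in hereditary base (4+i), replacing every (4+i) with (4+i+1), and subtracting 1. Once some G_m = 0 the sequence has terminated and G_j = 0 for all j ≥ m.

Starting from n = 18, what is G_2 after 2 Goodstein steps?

36

[0] 18 ≡ 4^2 + 2 (base 4). Lift 5: 27. −1: 26.
[1] 26 ≡ 5^2 + 1 (base 5). Lift 6: 37. −1: 36.
[2] 36 ≡ 6^2 (base 6). Lift 7: 49. −1: 48.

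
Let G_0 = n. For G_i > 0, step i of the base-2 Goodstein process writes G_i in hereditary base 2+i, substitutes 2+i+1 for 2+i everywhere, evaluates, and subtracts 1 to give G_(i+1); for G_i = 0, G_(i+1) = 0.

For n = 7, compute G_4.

46657

base 2: 7 = 2^2 + 2 + 1; at 3: 3^3 + 3 + 1 = 31; next = 30
base 3: 30 = 3^3 + 3; at 4: 4^4 + 4 = 260; next = 259
base 4: 259 = 4^4 + 3; at 5: 5^5 + 3 = 3128; next = 3127
base 5: 3127 = 5^5 + 2; at 6: 6^6 + 2 = 46658; next = 46657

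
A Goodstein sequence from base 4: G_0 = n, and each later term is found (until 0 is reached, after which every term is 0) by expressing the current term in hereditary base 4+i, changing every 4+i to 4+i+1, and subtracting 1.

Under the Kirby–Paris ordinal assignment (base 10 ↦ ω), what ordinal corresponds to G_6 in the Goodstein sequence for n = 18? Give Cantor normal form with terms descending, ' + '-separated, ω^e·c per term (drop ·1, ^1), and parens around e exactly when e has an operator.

18 —HB4→ 4^2 + 2 —bump→ 5^2 + 2 = 27 —(−1)→ 26
26 —HB5→ 5^2 + 1 —bump→ 6^2 + 1 = 37 —(−1)→ 36
36 —HB6→ 6^2 —bump→ 7^2 = 49 —(−1)→ 48
48 —HB7→ 6·7 + 6 —bump→ 6·8 + 6 = 54 —(−1)→ 53
53 —HB8→ 6·8 + 5 —bump→ 6·9 + 5 = 59 —(−1)→ 58
58 —HB9→ 6·9 + 4 —bump→ 6·10 + 4 = 64 —(−1)→ 63
63 —HB10→ 6·10 + 3 —bump→ 6·11 + 3 = 69 —(−1)→ 68

ω·6 + 3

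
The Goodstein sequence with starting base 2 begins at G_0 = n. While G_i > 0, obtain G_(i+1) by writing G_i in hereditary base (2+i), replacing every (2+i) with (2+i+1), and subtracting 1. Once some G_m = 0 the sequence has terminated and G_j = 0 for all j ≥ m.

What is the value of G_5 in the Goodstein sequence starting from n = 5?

(0) 5|_2 = 2^2 + 1 ↦ 3^3 + 1|_3 = 28 ⇒ 27
(1) 27|_3 = 3^3 ↦ 4^4|_4 = 256 ⇒ 255
(2) 255|_4 = 3·4^3 + 3·4^2 + 3·4 + 3 ↦ 3·5^3 + 3·5^2 + 3·5 + 3|_5 = 468 ⇒ 467
(3) 467|_5 = 3·5^3 + 3·5^2 + 3·5 + 2 ↦ 3·6^3 + 3·6^2 + 3·6 + 2|_6 = 776 ⇒ 775
(4) 775|_6 = 3·6^3 + 3·6^2 + 3·6 + 1 ↦ 3·7^3 + 3·7^2 + 3·7 + 1|_7 = 1198 ⇒ 1197

1197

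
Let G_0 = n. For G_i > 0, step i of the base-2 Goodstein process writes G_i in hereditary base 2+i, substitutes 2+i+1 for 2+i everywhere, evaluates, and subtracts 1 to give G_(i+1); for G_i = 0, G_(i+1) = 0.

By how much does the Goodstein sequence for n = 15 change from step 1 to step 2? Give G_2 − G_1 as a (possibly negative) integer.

1172

(0) 15|_2 = 2^(2 + 1) + 2^2 + 2 + 1 ↦ 3^(3 + 1) + 3^3 + 3 + 1|_3 = 112 ⇒ 111
(1) 111|_3 = 3^(3 + 1) + 3^3 + 3 ↦ 4^(4 + 1) + 4^4 + 4|_4 = 1284 ⇒ 1283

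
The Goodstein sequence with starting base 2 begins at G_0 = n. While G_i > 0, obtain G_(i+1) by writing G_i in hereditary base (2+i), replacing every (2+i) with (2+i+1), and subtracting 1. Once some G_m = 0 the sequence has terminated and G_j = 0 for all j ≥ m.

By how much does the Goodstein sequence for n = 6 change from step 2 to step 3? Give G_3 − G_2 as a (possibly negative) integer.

2868

i=0: 6 = 2^2 + 2 (b=2); 2→3: 3^3 + 3 = 30; 30−1 = 29
i=1: 29 = 3^3 + 2 (b=3); 3→4: 4^4 + 2 = 258; 258−1 = 257
i=2: 257 = 4^4 + 1 (b=4); 4→5: 5^5 + 1 = 3126; 3126−1 = 3125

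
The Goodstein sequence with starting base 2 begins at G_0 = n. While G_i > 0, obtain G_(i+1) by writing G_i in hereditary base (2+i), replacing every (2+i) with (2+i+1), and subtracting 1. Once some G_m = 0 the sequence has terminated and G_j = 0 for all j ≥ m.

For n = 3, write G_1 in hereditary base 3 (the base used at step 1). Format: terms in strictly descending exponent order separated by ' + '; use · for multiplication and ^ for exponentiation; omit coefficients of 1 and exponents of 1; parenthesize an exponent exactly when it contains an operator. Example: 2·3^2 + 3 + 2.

3

step 0: 3 = 2 + 1; sub 3 for 2: 3 + 1; = 4; G_1 = 4−1 = 3
step 1: 3 = 3; sub 4 for 3: 4; = 4; G_2 = 4−1 = 3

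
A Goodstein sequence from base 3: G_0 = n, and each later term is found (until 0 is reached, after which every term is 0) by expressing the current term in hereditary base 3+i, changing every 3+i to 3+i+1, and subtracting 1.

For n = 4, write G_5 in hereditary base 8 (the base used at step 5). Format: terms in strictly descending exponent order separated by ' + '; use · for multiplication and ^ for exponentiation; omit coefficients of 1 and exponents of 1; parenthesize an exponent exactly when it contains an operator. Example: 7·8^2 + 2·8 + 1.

G_0=4  [base 3] 3 + 1  →[3↦4]→  4 + 1 = 5  −1 ⇒ G_1=4
G_1=4  [base 4] 4  →[4↦5]→  5 = 5  −1 ⇒ G_2=4
G_2=4  [base 5] 4  →[5↦6]→  4 = 4  −1 ⇒ G_3=3
G_3=3  [base 6] 3  →[6↦7]→  3 = 3  −1 ⇒ G_4=2
G_4=2  [base 7] 2  →[7↦8]→  2 = 2  −1 ⇒ G_5=1
G_5=1  [base 8] 1  →[8↦9]→  1 = 1  −1 ⇒ G_6=0

1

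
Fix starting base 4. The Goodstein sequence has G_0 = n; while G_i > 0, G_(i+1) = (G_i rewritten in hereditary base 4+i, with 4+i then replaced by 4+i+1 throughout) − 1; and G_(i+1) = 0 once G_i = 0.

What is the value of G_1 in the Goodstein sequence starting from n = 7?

7

i=0: 7 = 4 + 3 (b=4); 4→5: 5 + 3 = 8; 8−1 = 7
i=1: 7 = 5 + 2 (b=5); 5→6: 6 + 2 = 8; 8−1 = 7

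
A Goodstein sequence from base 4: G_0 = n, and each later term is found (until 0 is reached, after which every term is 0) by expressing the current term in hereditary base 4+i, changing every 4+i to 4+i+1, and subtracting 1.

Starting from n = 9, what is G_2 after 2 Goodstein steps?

base 4: 9 = 2·4 + 1; at 5: 2·5 + 1 = 11; next = 10
base 5: 10 = 2·5; at 6: 2·6 = 12; next = 11
base 6: 11 = 6 + 5; at 7: 7 + 5 = 12; next = 11

11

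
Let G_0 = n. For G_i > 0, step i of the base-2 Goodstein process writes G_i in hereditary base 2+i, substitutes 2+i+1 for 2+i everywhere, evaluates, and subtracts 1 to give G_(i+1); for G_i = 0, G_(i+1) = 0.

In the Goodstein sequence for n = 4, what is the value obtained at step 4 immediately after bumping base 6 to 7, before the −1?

4 —HB2→ 2^2 —bump→ 3^3 = 27 —(−1)→ 26
26 —HB3→ 2·3^2 + 2·3 + 2 —bump→ 2·4^2 + 2·4 + 2 = 42 —(−1)→ 41
41 —HB4→ 2·4^2 + 2·4 + 1 —bump→ 2·5^2 + 2·5 + 1 = 61 —(−1)→ 60
60 —HB5→ 2·5^2 + 2·5 —bump→ 2·6^2 + 2·6 = 84 —(−1)→ 83
83 —HB6→ 2·6^2 + 6 + 5 —bump→ 2·7^2 + 7 + 5 = 110 —(−1)→ 109

110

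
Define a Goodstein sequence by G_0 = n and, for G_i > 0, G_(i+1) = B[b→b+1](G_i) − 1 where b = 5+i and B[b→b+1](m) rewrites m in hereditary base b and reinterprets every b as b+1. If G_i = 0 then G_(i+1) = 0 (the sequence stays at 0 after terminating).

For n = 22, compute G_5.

35

step 0: 22 = 4·5 + 2; sub 6 for 5: 4·6 + 2; = 26; G_1 = 26−1 = 25
step 1: 25 = 4·6 + 1; sub 7 for 6: 4·7 + 1; = 29; G_2 = 29−1 = 28
step 2: 28 = 4·7; sub 8 for 7: 4·8; = 32; G_3 = 32−1 = 31
step 3: 31 = 3·8 + 7; sub 9 for 8: 3·9 + 7; = 34; G_4 = 34−1 = 33
step 4: 33 = 3·9 + 6; sub 10 for 9: 3·10 + 6; = 36; G_5 = 36−1 = 35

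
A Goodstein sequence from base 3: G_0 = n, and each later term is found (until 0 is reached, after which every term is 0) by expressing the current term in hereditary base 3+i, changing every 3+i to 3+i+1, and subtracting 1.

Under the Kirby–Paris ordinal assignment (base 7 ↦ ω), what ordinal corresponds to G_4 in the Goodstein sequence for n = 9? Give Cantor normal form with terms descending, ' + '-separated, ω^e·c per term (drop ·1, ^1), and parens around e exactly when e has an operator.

base 3: 9 = 3^2; at 4: 4^2 = 16; next = 15
base 4: 15 = 3·4 + 3; at 5: 3·5 + 3 = 18; next = 17
base 5: 17 = 3·5 + 2; at 6: 3·6 + 2 = 20; next = 19
base 6: 19 = 3·6 + 1; at 7: 3·7 + 1 = 22; next = 21

ω·3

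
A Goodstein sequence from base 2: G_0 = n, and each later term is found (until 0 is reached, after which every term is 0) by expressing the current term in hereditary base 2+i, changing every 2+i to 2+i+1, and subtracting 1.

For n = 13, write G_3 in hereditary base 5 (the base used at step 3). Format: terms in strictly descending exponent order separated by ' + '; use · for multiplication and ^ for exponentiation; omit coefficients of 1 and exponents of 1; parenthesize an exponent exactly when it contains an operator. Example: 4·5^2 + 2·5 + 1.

5^(5 + 1) + 3·5^3 + 3·5^2 + 3·5 + 2

13 —HB2→ 2^(2 + 1) + 2^2 + 1 —bump→ 3^(3 + 1) + 3^3 + 1 = 109 —(−1)→ 108
108 —HB3→ 3^(3 + 1) + 3^3 —bump→ 4^(4 + 1) + 4^4 = 1280 —(−1)→ 1279
1279 —HB4→ 4^(4 + 1) + 3·4^3 + 3·4^2 + 3·4 + 3 —bump→ 5^(5 + 1) + 3·5^3 + 3·5^2 + 3·5 + 3 = 16093 —(−1)→ 16092
16092 —HB5→ 5^(5 + 1) + 3·5^3 + 3·5^2 + 3·5 + 2 —bump→ 6^(6 + 1) + 3·6^3 + 3·6^2 + 3·6 + 2 = 280712 —(−1)→ 280711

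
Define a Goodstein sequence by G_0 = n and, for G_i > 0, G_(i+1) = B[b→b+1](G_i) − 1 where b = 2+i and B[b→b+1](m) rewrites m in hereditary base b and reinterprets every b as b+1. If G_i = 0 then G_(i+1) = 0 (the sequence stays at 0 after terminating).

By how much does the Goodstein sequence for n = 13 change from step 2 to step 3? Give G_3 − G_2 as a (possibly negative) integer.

14813

G_0 = 13. HB_2(13) = 2^(2 + 1) + 2^2 + 1. Bump = 109. G_1 = 108.
G_1 = 108. HB_3(108) = 3^(3 + 1) + 3^3. Bump = 1280. G_2 = 1279.
G_2 = 1279. HB_4(1279) = 4^(4 + 1) + 3·4^3 + 3·4^2 + 3·4 + 3. Bump = 16093. G_3 = 16092.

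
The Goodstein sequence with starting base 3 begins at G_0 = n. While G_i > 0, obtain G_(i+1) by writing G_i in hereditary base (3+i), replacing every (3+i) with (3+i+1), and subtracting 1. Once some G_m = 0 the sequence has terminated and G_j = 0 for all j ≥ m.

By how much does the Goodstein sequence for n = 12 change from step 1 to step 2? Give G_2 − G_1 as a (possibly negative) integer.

i=0: 12 = 3^2 + 3 (b=3); 3→4: 4^2 + 4 = 20; 20−1 = 19
i=1: 19 = 4^2 + 3 (b=4); 4→5: 5^2 + 3 = 28; 28−1 = 27

8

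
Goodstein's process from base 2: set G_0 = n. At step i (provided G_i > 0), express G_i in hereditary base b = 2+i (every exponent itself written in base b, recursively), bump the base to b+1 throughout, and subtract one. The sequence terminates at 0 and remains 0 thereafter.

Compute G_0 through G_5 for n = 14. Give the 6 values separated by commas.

14, 110, 1281, 18750, 326591, 5862840

step 0: 14 = 2^(2 + 1) + 2^2 + 2; sub 3 for 2: 3^(3 + 1) + 3^3 + 3; = 111; G_1 = 111−1 = 110
step 1: 110 = 3^(3 + 1) + 3^3 + 2; sub 4 for 3: 4^(4 + 1) + 4^4 + 2; = 1282; G_2 = 1282−1 = 1281
step 2: 1281 = 4^(4 + 1) + 4^4 + 1; sub 5 for 4: 5^(5 + 1) + 5^5 + 1; = 18751; G_3 = 18751−1 = 18750
step 3: 18750 = 5^(5 + 1) + 5^5; sub 6 for 5: 6^(6 + 1) + 6^6; = 326592; G_4 = 326592−1 = 326591
step 4: 326591 = 6^(6 + 1) + 5·6^5 + 5·6^4 + 5·6^3 + 5·6^2 + 5·6 + 5; sub 7 for 6: 7^(7 + 1) + 5·7^5 + 5·7^4 + 5·7^3 + 5·7^2 + 5·7 + 5; = 5862841; G_5 = 5862841−1 = 5862840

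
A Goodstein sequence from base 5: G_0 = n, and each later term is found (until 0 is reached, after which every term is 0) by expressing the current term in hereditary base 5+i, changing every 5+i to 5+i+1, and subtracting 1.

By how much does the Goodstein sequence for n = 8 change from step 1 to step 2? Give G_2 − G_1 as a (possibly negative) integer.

G_0 = 8. HB_5(8) = 5 + 3. Bump = 9. G_1 = 8.
G_1 = 8. HB_6(8) = 6 + 2. Bump = 9. G_2 = 8.

0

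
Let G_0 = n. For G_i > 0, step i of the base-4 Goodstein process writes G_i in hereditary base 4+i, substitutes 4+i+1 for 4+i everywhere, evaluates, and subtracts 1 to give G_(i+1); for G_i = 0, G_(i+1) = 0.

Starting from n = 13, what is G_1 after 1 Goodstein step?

15

G_0=13  [base 4] 3·4 + 1  →[4↦5]→  3·5 + 1 = 16  −1 ⇒ G_1=15
G_1=15  [base 5] 3·5  →[5↦6]→  3·6 = 18  −1 ⇒ G_2=17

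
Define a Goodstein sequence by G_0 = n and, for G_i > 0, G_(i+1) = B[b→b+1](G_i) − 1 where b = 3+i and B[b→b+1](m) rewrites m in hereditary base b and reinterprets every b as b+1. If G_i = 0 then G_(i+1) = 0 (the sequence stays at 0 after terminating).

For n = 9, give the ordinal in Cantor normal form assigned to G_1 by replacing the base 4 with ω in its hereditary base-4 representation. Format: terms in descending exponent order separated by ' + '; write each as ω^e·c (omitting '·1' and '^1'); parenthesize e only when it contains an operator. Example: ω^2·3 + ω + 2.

ω·3 + 3

G_0=9  [base 3] 3^2  →[3↦4]→  4^2 = 16  −1 ⇒ G_1=15
G_1=15  [base 4] 3·4 + 3  →[4↦5]→  3·5 + 3 = 18  −1 ⇒ G_2=17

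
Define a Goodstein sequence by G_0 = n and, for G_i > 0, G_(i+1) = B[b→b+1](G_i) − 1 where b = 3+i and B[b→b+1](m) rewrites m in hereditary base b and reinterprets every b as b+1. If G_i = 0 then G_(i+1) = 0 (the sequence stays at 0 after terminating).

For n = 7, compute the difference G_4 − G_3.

0

G_0=7  [base 3] 2·3 + 1  →[3↦4]→  2·4 + 1 = 9  −1 ⇒ G_1=8
G_1=8  [base 4] 2·4  →[4↦5]→  2·5 = 10  −1 ⇒ G_2=9
G_2=9  [base 5] 5 + 4  →[5↦6]→  6 + 4 = 10  −1 ⇒ G_3=9
G_3=9  [base 6] 6 + 3  →[6↦7]→  7 + 3 = 10  −1 ⇒ G_4=9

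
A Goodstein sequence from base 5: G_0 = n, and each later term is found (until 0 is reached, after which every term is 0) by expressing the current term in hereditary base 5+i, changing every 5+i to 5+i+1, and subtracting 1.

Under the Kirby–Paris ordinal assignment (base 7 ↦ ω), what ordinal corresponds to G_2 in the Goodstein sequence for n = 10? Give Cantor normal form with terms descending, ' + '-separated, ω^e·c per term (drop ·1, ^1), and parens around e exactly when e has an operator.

ω + 4

(0) 10|_5 = 2·5 ↦ 2·6|_6 = 12 ⇒ 11
(1) 11|_6 = 6 + 5 ↦ 7 + 5|_7 = 12 ⇒ 11
(2) 11|_7 = 7 + 4 ↦ 8 + 4|_8 = 12 ⇒ 11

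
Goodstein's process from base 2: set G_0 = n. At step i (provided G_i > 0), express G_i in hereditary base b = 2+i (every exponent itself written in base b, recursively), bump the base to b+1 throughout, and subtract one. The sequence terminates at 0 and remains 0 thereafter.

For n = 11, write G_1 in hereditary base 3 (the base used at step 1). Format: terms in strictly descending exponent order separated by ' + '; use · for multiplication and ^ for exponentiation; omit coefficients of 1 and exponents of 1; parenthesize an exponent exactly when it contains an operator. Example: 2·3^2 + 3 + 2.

3^(3 + 1) + 3

11 —HB2→ 2^(2 + 1) + 2 + 1 —bump→ 3^(3 + 1) + 3 + 1 = 85 —(−1)→ 84
84 —HB3→ 3^(3 + 1) + 3 —bump→ 4^(4 + 1) + 4 = 1028 —(−1)→ 1027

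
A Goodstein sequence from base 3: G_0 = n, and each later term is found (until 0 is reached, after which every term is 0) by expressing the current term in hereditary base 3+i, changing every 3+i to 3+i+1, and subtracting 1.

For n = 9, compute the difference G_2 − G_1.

[0] 9 ≡ 3^2 (base 3). Lift 4: 16. −1: 15.
[1] 15 ≡ 3·4 + 3 (base 4). Lift 5: 18. −1: 17.

2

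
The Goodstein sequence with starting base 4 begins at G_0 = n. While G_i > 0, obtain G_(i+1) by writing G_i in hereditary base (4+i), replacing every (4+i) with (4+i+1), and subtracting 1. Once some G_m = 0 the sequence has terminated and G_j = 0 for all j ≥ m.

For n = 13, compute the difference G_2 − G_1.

G_0=13  [base 4] 3·4 + 1  →[4↦5]→  3·5 + 1 = 16  −1 ⇒ G_1=15
G_1=15  [base 5] 3·5  →[5↦6]→  3·6 = 18  −1 ⇒ G_2=17

2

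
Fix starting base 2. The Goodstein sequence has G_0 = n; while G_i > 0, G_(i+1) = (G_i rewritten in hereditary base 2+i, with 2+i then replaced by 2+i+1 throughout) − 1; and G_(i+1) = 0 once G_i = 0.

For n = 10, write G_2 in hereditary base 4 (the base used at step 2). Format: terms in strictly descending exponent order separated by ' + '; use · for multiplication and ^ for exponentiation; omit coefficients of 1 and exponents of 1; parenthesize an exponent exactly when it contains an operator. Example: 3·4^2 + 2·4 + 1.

4^(4 + 1) + 1

G_0 = 10. HB_2(10) = 2^(2 + 1) + 2. Bump = 84. G_1 = 83.
G_1 = 83. HB_3(83) = 3^(3 + 1) + 2. Bump = 1026. G_2 = 1025.
G_2 = 1025. HB_4(1025) = 4^(4 + 1) + 1. Bump = 15626. G_3 = 15625.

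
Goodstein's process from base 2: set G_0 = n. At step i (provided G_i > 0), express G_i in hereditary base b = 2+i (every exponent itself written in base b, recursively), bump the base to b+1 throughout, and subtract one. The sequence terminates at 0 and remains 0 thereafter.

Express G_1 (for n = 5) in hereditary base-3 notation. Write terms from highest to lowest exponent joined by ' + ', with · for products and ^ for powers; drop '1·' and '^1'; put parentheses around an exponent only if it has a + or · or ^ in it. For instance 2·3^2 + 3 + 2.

step 0: 5 = 2^2 + 1; sub 3 for 2: 3^3 + 1; = 28; G_1 = 28−1 = 27
step 1: 27 = 3^3; sub 4 for 3: 4^4; = 256; G_2 = 256−1 = 255

3^3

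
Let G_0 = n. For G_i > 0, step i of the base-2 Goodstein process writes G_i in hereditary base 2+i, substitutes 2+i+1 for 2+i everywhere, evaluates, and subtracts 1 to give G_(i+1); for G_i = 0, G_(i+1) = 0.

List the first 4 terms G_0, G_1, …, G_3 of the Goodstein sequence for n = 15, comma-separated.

[0] 15 ≡ 2^(2 + 1) + 2^2 + 2 + 1 (base 2). Lift 3: 112. −1: 111.
[1] 111 ≡ 3^(3 + 1) + 3^3 + 3 (base 3). Lift 4: 1284. −1: 1283.
[2] 1283 ≡ 4^(4 + 1) + 4^4 + 3 (base 4). Lift 5: 18753. −1: 18752.

15, 111, 1283, 18752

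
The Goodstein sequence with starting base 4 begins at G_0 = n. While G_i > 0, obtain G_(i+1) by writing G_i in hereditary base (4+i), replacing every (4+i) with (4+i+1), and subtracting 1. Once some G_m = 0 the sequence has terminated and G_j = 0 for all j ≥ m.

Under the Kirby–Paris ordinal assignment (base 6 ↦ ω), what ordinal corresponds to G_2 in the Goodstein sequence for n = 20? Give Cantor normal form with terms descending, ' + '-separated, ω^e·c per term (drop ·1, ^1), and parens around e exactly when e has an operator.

G_0=20  [base 4] 4^2 + 4  →[4↦5]→  5^2 + 5 = 30  −1 ⇒ G_1=29
G_1=29  [base 5] 5^2 + 4  →[5↦6]→  6^2 + 4 = 40  −1 ⇒ G_2=39
G_2=39  [base 6] 6^2 + 3  →[6↦7]→  7^2 + 3 = 52  −1 ⇒ G_3=51

ω^2 + 3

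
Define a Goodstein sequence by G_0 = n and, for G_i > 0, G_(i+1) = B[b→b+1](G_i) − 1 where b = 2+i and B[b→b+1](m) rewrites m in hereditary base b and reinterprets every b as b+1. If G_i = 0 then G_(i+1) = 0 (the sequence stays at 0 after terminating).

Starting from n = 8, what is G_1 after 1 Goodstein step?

i=0: 8 = 2^(2 + 1) (b=2); 2→3: 3^(3 + 1) = 81; 81−1 = 80
i=1: 80 = 2·3^3 + 2·3^2 + 2·3 + 2 (b=3); 3→4: 2·4^4 + 2·4^2 + 2·4 + 2 = 554; 554−1 = 553

80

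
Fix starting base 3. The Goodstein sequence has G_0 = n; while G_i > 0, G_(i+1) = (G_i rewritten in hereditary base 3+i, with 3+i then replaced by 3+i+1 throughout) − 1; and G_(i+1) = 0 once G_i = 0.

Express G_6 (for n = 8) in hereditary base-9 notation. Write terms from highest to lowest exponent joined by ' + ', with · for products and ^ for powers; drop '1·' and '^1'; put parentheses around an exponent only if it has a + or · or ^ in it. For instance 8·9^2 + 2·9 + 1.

[0] 8 ≡ 2·3 + 2 (base 3). Lift 4: 10. −1: 9.
[1] 9 ≡ 2·4 + 1 (base 4). Lift 5: 11. −1: 10.
[2] 10 ≡ 2·5 (base 5). Lift 6: 12. −1: 11.
[3] 11 ≡ 6 + 5 (base 6). Lift 7: 12. −1: 11.
[4] 11 ≡ 7 + 4 (base 7). Lift 8: 12. −1: 11.
[5] 11 ≡ 8 + 3 (base 8). Lift 9: 12. −1: 11.
[6] 11 ≡ 9 + 2 (base 9). Lift 10: 12. −1: 11.

9 + 2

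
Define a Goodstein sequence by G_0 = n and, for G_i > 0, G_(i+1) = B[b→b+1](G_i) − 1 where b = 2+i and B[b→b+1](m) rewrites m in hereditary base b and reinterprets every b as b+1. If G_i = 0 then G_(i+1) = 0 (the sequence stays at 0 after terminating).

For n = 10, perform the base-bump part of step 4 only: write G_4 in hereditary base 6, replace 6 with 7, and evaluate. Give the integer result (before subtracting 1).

10 —HB2→ 2^(2 + 1) + 2 —bump→ 3^(3 + 1) + 3 = 84 —(−1)→ 83
83 —HB3→ 3^(3 + 1) + 2 —bump→ 4^(4 + 1) + 2 = 1026 —(−1)→ 1025
1025 —HB4→ 4^(4 + 1) + 1 —bump→ 5^(5 + 1) + 1 = 15626 —(−1)→ 15625
15625 —HB5→ 5^(5 + 1) —bump→ 6^(6 + 1) = 279936 —(−1)→ 279935
279935 —HB6→ 5·6^6 + 5·6^5 + 5·6^4 + 5·6^3 + 5·6^2 + 5·6 + 5 —bump→ 5·7^7 + 5·7^5 + 5·7^4 + 5·7^3 + 5·7^2 + 5·7 + 5 = 4215755 —(−1)→ 4215754

4215755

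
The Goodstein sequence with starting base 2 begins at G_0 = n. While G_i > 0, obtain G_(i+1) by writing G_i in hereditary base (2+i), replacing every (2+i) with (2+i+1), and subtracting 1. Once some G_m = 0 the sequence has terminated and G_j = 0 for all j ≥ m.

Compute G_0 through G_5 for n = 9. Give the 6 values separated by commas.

G_0=9  [base 2] 2^(2 + 1) + 1  →[2↦3]→  3^(3 + 1) + 1 = 82  −1 ⇒ G_1=81
G_1=81  [base 3] 3^(3 + 1)  →[3↦4]→  4^(4 + 1) = 1024  −1 ⇒ G_2=1023
G_2=1023  [base 4] 3·4^4 + 3·4^3 + 3·4^2 + 3·4 + 3  →[4↦5]→  3·5^5 + 3·5^3 + 3·5^2 + 3·5 + 3 = 9843  −1 ⇒ G_3=9842
G_3=9842  [base 5] 3·5^5 + 3·5^3 + 3·5^2 + 3·5 + 2  →[5↦6]→  3·6^6 + 3·6^3 + 3·6^2 + 3·6 + 2 = 140744  −1 ⇒ G_4=140743
G_4=140743  [base 6] 3·6^6 + 3·6^3 + 3·6^2 + 3·6 + 1  →[6↦7]→  3·7^7 + 3·7^3 + 3·7^2 + 3·7 + 1 = 2471827  −1 ⇒ G_5=2471826

9, 81, 1023, 9842, 140743, 2471826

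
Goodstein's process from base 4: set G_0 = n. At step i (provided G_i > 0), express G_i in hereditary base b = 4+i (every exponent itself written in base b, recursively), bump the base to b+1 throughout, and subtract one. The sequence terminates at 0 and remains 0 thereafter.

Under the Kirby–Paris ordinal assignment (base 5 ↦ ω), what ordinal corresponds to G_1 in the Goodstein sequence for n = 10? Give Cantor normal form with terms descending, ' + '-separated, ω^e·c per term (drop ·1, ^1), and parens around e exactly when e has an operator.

ω·2 + 1

G_0=10  [base 4] 2·4 + 2  →[4↦5]→  2·5 + 2 = 12  −1 ⇒ G_1=11
G_1=11  [base 5] 2·5 + 1  →[5↦6]→  2·6 + 1 = 13  −1 ⇒ G_2=12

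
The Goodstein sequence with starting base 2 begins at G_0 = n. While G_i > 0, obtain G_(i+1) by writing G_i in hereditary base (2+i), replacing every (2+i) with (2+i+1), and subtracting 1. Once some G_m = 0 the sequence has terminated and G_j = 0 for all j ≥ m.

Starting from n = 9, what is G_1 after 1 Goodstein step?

G_0 = 9. HB_2(9) = 2^(2 + 1) + 1. Bump = 82. G_1 = 81.
G_1 = 81. HB_3(81) = 3^(3 + 1). Bump = 1024. G_2 = 1023.

81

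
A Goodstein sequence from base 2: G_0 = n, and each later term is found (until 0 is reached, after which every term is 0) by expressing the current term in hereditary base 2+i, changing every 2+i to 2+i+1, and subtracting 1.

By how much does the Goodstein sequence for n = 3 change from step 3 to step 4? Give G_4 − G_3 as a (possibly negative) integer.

G_0 = 3. HB_2(3) = 2 + 1. Bump = 4. G_1 = 3.
G_1 = 3. HB_3(3) = 3. Bump = 4. G_2 = 3.
G_2 = 3. HB_4(3) = 3. Bump = 3. G_3 = 2.
G_3 = 2. HB_5(2) = 2. Bump = 2. G_4 = 1.

-1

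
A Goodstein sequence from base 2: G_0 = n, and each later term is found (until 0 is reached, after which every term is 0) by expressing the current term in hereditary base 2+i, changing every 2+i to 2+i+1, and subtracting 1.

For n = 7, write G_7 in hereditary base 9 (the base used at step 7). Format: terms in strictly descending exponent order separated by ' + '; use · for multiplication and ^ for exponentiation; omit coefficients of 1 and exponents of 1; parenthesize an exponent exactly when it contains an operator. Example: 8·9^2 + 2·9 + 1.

7·9^7 + 7·9^6 + 7·9^5 + 7·9^4 + 7·9^3 + 7·9^2 + 7·9 + 6

7 —HB2→ 2^2 + 2 + 1 —bump→ 3^3 + 3 + 1 = 31 —(−1)→ 30
30 —HB3→ 3^3 + 3 —bump→ 4^4 + 4 = 260 —(−1)→ 259
259 —HB4→ 4^4 + 3 —bump→ 5^5 + 3 = 3128 —(−1)→ 3127
3127 —HB5→ 5^5 + 2 —bump→ 6^6 + 2 = 46658 —(−1)→ 46657
46657 —HB6→ 6^6 + 1 —bump→ 7^7 + 1 = 823544 —(−1)→ 823543
823543 —HB7→ 7^7 —bump→ 8^8 = 16777216 —(−1)→ 16777215
16777215 —HB8→ 7·8^7 + 7·8^6 + 7·8^5 + 7·8^4 + 7·8^3 + 7·8^2 + 7·8 + 7 —bump→ 7·9^7 + 7·9^6 + 7·9^5 + 7·9^4 + 7·9^3 + 7·9^2 + 7·9 + 7 = 37665880 —(−1)→ 37665879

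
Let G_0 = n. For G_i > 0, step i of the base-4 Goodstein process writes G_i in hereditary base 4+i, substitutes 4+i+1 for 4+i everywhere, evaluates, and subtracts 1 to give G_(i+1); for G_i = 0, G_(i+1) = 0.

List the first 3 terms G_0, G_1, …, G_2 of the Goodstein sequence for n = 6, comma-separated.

6, 6, 6

(0) 6|_4 = 4 + 2 ↦ 5 + 2|_5 = 7 ⇒ 6
(1) 6|_5 = 5 + 1 ↦ 6 + 1|_6 = 7 ⇒ 6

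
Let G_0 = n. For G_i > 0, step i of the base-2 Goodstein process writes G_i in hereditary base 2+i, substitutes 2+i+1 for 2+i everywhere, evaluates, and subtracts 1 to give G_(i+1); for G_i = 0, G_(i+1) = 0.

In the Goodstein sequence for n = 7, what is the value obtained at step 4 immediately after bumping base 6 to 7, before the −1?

base 2: 7 = 2^2 + 2 + 1; at 3: 3^3 + 3 + 1 = 31; next = 30
base 3: 30 = 3^3 + 3; at 4: 4^4 + 4 = 260; next = 259
base 4: 259 = 4^4 + 3; at 5: 5^5 + 3 = 3128; next = 3127
base 5: 3127 = 5^5 + 2; at 6: 6^6 + 2 = 46658; next = 46657
base 6: 46657 = 6^6 + 1; at 7: 7^7 + 1 = 823544; next = 823543

823544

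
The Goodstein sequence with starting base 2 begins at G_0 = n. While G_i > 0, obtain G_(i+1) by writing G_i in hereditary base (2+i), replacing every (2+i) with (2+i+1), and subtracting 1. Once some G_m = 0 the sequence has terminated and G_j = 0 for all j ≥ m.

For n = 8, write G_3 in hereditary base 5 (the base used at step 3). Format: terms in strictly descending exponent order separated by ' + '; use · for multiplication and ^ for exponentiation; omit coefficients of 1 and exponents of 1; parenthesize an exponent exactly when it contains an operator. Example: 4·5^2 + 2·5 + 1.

G_0=8  [base 2] 2^(2 + 1)  →[2↦3]→  3^(3 + 1) = 81  −1 ⇒ G_1=80
G_1=80  [base 3] 2·3^3 + 2·3^2 + 2·3 + 2  →[3↦4]→  2·4^4 + 2·4^2 + 2·4 + 2 = 554  −1 ⇒ G_2=553
G_2=553  [base 4] 2·4^4 + 2·4^2 + 2·4 + 1  →[4↦5]→  2·5^5 + 2·5^2 + 2·5 + 1 = 6311  −1 ⇒ G_3=6310
G_3=6310  [base 5] 2·5^5 + 2·5^2 + 2·5  →[5↦6]→  2·6^6 + 2·6^2 + 2·6 = 93396  −1 ⇒ G_4=93395

2·5^5 + 2·5^2 + 2·5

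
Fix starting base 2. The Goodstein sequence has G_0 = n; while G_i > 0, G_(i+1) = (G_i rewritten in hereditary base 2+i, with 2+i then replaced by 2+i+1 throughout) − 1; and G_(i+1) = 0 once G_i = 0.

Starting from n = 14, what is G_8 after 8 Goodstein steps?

100000555551

(0) 14|_2 = 2^(2 + 1) + 2^2 + 2 ↦ 3^(3 + 1) + 3^3 + 3|_3 = 111 ⇒ 110
(1) 110|_3 = 3^(3 + 1) + 3^3 + 2 ↦ 4^(4 + 1) + 4^4 + 2|_4 = 1282 ⇒ 1281
(2) 1281|_4 = 4^(4 + 1) + 4^4 + 1 ↦ 5^(5 + 1) + 5^5 + 1|_5 = 18751 ⇒ 18750
(3) 18750|_5 = 5^(5 + 1) + 5^5 ↦ 6^(6 + 1) + 6^6|_6 = 326592 ⇒ 326591
(4) 326591|_6 = 6^(6 + 1) + 5·6^5 + 5·6^4 + 5·6^3 + 5·6^2 + 5·6 + 5 ↦ 7^(7 + 1) + 5·7^5 + 5·7^4 + 5·7^3 + 5·7^2 + 5·7 + 5|_7 = 5862841 ⇒ 5862840
(5) 5862840|_7 = 7^(7 + 1) + 5·7^5 + 5·7^4 + 5·7^3 + 5·7^2 + 5·7 + 4 ↦ 8^(8 + 1) + 5·8^5 + 5·8^4 + 5·8^3 + 5·8^2 + 5·8 + 4|_8 = 134404972 ⇒ 134404971
(6) 134404971|_8 = 8^(8 + 1) + 5·8^5 + 5·8^4 + 5·8^3 + 5·8^2 + 5·8 + 3 ↦ 9^(9 + 1) + 5·9^5 + 5·9^4 + 5·9^3 + 5·9^2 + 5·9 + 3|_9 = 3487116549 ⇒ 3487116548
(7) 3487116548|_9 = 9^(9 + 1) + 5·9^5 + 5·9^4 + 5·9^3 + 5·9^2 + 5·9 + 2 ↦ 10^(10 + 1) + 5·10^5 + 5·10^4 + 5·10^3 + 5·10^2 + 5·10 + 2|_10 = 100000555552 ⇒ 100000555551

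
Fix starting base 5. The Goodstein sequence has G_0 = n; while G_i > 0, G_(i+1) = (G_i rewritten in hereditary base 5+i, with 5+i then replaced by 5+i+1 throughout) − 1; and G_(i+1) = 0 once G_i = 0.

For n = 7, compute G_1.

7 —HB5→ 5 + 2 —bump→ 6 + 2 = 8 —(−1)→ 7
7 —HB6→ 6 + 1 —bump→ 7 + 1 = 8 —(−1)→ 7

7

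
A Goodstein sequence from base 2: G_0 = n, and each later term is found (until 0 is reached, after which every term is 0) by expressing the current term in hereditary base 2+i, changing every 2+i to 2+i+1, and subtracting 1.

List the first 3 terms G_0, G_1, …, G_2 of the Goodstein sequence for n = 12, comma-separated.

12 —HB2→ 2^(2 + 1) + 2^2 —bump→ 3^(3 + 1) + 3^3 = 108 —(−1)→ 107
107 —HB3→ 3^(3 + 1) + 2·3^2 + 2·3 + 2 —bump→ 4^(4 + 1) + 2·4^2 + 2·4 + 2 = 1066 —(−1)→ 1065

12, 107, 1065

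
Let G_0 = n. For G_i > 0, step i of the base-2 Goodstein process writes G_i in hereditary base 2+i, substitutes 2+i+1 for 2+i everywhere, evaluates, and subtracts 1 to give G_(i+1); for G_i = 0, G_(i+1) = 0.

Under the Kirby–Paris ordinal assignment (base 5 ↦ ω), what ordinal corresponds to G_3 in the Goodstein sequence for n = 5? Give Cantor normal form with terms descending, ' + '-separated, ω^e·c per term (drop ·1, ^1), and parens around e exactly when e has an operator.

ω^3·3 + ω^2·3 + ω·3 + 2

[0] 5 ≡ 2^2 + 1 (base 2). Lift 3: 28. −1: 27.
[1] 27 ≡ 3^3 (base 3). Lift 4: 256. −1: 255.
[2] 255 ≡ 3·4^3 + 3·4^2 + 3·4 + 3 (base 4). Lift 5: 468. −1: 467.
[3] 467 ≡ 3·5^3 + 3·5^2 + 3·5 + 2 (base 5). Lift 6: 776. −1: 775.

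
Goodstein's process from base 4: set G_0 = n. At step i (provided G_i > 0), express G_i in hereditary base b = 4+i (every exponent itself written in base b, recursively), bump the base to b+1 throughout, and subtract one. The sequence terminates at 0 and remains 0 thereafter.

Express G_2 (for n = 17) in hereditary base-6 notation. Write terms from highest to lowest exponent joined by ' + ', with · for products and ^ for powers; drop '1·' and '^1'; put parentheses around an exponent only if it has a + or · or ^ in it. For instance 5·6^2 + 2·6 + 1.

i=0: 17 = 4^2 + 1 (b=4); 4→5: 5^2 + 1 = 26; 26−1 = 25
i=1: 25 = 5^2 (b=5); 5→6: 6^2 = 36; 36−1 = 35
i=2: 35 = 5·6 + 5 (b=6); 6→7: 5·7 + 5 = 40; 40−1 = 39

5·6 + 5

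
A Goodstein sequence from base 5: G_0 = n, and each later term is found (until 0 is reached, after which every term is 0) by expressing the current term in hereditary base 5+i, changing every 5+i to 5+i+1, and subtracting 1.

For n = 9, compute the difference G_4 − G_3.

G_0=9  [base 5] 5 + 4  →[5↦6]→  6 + 4 = 10  −1 ⇒ G_1=9
G_1=9  [base 6] 6 + 3  →[6↦7]→  7 + 3 = 10  −1 ⇒ G_2=9
G_2=9  [base 7] 7 + 2  →[7↦8]→  8 + 2 = 10  −1 ⇒ G_3=9
G_3=9  [base 8] 8 + 1  →[8↦9]→  9 + 1 = 10  −1 ⇒ G_4=9

0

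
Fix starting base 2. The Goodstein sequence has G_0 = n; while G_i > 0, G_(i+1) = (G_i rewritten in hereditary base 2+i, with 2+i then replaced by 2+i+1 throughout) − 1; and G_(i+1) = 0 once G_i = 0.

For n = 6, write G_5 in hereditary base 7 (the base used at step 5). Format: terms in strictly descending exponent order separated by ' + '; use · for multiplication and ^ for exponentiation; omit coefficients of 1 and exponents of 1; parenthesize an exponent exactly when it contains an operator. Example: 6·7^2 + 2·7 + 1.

5·7^5 + 5·7^4 + 5·7^3 + 5·7^2 + 5·7 + 4

base 2: 6 = 2^2 + 2; at 3: 3^3 + 3 = 30; next = 29
base 3: 29 = 3^3 + 2; at 4: 4^4 + 2 = 258; next = 257
base 4: 257 = 4^4 + 1; at 5: 5^5 + 1 = 3126; next = 3125
base 5: 3125 = 5^5; at 6: 6^6 = 46656; next = 46655
base 6: 46655 = 5·6^5 + 5·6^4 + 5·6^3 + 5·6^2 + 5·6 + 5; at 7: 5·7^5 + 5·7^4 + 5·7^3 + 5·7^2 + 5·7 + 5 = 98040; next = 98039
base 7: 98039 = 5·7^5 + 5·7^4 + 5·7^3 + 5·7^2 + 5·7 + 4; at 8: 5·8^5 + 5·8^4 + 5·8^3 + 5·8^2 + 5·8 + 4 = 187244; next = 187243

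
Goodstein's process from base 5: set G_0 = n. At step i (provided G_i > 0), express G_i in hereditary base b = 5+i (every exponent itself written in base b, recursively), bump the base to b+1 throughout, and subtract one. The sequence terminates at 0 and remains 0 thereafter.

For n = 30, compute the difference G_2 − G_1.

12

G_0=30  [base 5] 5^2 + 5  →[5↦6]→  6^2 + 6 = 42  −1 ⇒ G_1=41
G_1=41  [base 6] 6^2 + 5  →[6↦7]→  7^2 + 5 = 54  −1 ⇒ G_2=53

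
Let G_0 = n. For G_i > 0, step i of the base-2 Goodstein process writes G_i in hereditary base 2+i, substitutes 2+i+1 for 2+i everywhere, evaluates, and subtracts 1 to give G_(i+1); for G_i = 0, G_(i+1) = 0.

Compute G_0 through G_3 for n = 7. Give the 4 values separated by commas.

7, 30, 259, 3127

base 2: 7 = 2^2 + 2 + 1; at 3: 3^3 + 3 + 1 = 31; next = 30
base 3: 30 = 3^3 + 3; at 4: 4^4 + 4 = 260; next = 259
base 4: 259 = 4^4 + 3; at 5: 5^5 + 3 = 3128; next = 3127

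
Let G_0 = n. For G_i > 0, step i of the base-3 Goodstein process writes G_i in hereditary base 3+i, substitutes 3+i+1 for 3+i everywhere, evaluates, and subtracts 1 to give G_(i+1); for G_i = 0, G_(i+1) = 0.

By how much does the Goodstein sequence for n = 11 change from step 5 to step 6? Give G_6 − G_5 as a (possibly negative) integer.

G_0 = 11. HB_3(11) = 3^2 + 2. Bump = 18. G_1 = 17.
G_1 = 17. HB_4(17) = 4^2 + 1. Bump = 26. G_2 = 25.
G_2 = 25. HB_5(25) = 5^2. Bump = 36. G_3 = 35.
G_3 = 35. HB_6(35) = 5·6 + 5. Bump = 40. G_4 = 39.
G_4 = 39. HB_7(39) = 5·7 + 4. Bump = 44. G_5 = 43.
G_5 = 43. HB_8(43) = 5·8 + 3. Bump = 48. G_6 = 47.

4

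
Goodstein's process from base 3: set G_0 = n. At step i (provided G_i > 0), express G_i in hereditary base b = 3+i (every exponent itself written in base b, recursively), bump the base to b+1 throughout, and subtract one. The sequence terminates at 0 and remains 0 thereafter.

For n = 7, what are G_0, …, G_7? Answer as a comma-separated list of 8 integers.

step 0: 7 = 2·3 + 1; sub 4 for 3: 2·4 + 1; = 9; G_1 = 9−1 = 8
step 1: 8 = 2·4; sub 5 for 4: 2·5; = 10; G_2 = 10−1 = 9
step 2: 9 = 5 + 4; sub 6 for 5: 6 + 4; = 10; G_3 = 10−1 = 9
step 3: 9 = 6 + 3; sub 7 for 6: 7 + 3; = 10; G_4 = 10−1 = 9
step 4: 9 = 7 + 2; sub 8 for 7: 8 + 2; = 10; G_5 = 10−1 = 9
step 5: 9 = 8 + 1; sub 9 for 8: 9 + 1; = 10; G_6 = 10−1 = 9
step 6: 9 = 9; sub 10 for 9: 10; = 10; G_7 = 10−1 = 9

7, 8, 9, 9, 9, 9, 9, 9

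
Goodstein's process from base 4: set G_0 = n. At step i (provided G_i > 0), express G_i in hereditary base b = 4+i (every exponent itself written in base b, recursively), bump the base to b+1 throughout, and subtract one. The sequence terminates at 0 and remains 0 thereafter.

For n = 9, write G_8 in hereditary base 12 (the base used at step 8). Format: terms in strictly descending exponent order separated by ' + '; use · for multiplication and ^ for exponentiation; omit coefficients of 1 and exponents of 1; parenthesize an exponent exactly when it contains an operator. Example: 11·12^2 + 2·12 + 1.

base 4: 9 = 2·4 + 1; at 5: 2·5 + 1 = 11; next = 10
base 5: 10 = 2·5; at 6: 2·6 = 12; next = 11
base 6: 11 = 6 + 5; at 7: 7 + 5 = 12; next = 11
base 7: 11 = 7 + 4; at 8: 8 + 4 = 12; next = 11
base 8: 11 = 8 + 3; at 9: 9 + 3 = 12; next = 11
base 9: 11 = 9 + 2; at 10: 10 + 2 = 12; next = 11
base 10: 11 = 10 + 1; at 11: 11 + 1 = 12; next = 11
base 11: 11 = 11; at 12: 12 = 12; next = 11

11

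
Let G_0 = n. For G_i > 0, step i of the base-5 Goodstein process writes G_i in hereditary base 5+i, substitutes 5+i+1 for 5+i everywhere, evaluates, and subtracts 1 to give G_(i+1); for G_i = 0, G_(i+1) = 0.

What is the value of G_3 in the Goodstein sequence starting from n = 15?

19

step 0: 15 = 3·5; sub 6 for 5: 3·6; = 18; G_1 = 18−1 = 17
step 1: 17 = 2·6 + 5; sub 7 for 6: 2·7 + 5; = 19; G_2 = 19−1 = 18
step 2: 18 = 2·7 + 4; sub 8 for 7: 2·8 + 4; = 20; G_3 = 20−1 = 19
step 3: 19 = 2·8 + 3; sub 9 for 8: 2·9 + 3; = 21; G_4 = 21−1 = 20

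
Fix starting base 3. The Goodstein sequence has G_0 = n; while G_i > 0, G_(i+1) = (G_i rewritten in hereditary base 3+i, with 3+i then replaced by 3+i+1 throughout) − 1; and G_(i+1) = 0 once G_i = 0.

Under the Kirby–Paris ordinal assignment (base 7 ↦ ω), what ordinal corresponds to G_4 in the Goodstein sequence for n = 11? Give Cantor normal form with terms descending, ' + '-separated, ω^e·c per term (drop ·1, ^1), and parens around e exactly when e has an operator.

(0) 11|_3 = 3^2 + 2 ↦ 4^2 + 2|_4 = 18 ⇒ 17
(1) 17|_4 = 4^2 + 1 ↦ 5^2 + 1|_5 = 26 ⇒ 25
(2) 25|_5 = 5^2 ↦ 6^2|_6 = 36 ⇒ 35
(3) 35|_6 = 5·6 + 5 ↦ 5·7 + 5|_7 = 40 ⇒ 39
(4) 39|_7 = 5·7 + 4 ↦ 5·8 + 4|_8 = 44 ⇒ 43

ω·5 + 4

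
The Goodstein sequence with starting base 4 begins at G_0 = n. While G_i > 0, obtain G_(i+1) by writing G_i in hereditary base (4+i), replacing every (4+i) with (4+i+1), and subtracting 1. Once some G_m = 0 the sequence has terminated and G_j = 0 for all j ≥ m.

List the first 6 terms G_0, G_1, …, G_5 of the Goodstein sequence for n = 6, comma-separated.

6, 6, 6, 6, 5, 4

i=0: 6 = 4 + 2 (b=4); 4→5: 5 + 2 = 7; 7−1 = 6
i=1: 6 = 5 + 1 (b=5); 5→6: 6 + 1 = 7; 7−1 = 6
i=2: 6 = 6 (b=6); 6→7: 7 = 7; 7−1 = 6
i=3: 6 = 6 (b=7); 7→8: 6 = 6; 6−1 = 5
i=4: 5 = 5 (b=8); 8→9: 5 = 5; 5−1 = 4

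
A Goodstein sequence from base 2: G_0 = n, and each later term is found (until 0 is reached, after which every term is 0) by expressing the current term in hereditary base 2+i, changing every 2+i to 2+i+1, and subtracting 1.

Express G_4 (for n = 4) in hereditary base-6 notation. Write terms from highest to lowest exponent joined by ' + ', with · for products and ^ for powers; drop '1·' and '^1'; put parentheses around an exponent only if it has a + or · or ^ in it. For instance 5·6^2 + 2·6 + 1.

G_0=4  [base 2] 2^2  →[2↦3]→  3^3 = 27  −1 ⇒ G_1=26
G_1=26  [base 3] 2·3^2 + 2·3 + 2  →[3↦4]→  2·4^2 + 2·4 + 2 = 42  −1 ⇒ G_2=41
G_2=41  [base 4] 2·4^2 + 2·4 + 1  →[4↦5]→  2·5^2 + 2·5 + 1 = 61  −1 ⇒ G_3=60
G_3=60  [base 5] 2·5^2 + 2·5  →[5↦6]→  2·6^2 + 2·6 = 84  −1 ⇒ G_4=83

2·6^2 + 6 + 5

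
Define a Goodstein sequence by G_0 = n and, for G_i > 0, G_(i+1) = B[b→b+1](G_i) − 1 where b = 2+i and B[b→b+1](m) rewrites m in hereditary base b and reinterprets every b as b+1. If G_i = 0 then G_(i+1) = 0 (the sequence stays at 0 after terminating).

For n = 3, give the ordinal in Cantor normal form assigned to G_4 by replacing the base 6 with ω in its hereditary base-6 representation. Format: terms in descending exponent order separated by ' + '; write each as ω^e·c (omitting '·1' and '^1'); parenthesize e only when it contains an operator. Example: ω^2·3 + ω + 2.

3 —HB2→ 2 + 1 —bump→ 3 + 1 = 4 —(−1)→ 3
3 —HB3→ 3 —bump→ 4 = 4 —(−1)→ 3
3 —HB4→ 3 —bump→ 3 = 3 —(−1)→ 2
2 —HB5→ 2 —bump→ 2 = 2 —(−1)→ 1
1 —HB6→ 1 —bump→ 1 = 1 —(−1)→ 0

1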